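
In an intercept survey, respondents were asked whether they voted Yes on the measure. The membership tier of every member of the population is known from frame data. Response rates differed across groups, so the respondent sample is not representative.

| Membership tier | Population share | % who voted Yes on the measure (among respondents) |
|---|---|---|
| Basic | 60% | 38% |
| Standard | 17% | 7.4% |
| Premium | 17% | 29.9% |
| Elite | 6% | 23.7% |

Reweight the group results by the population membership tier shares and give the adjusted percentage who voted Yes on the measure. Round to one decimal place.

30.6%

Reweight to the known membership tier distribution:
  Basic: 0.6 × 38 = 22.8
  Standard: 0.17 × 7.4 = 1.258
  Premium: 0.17 × 29.9 = 5.083
  Elite: 0.06 × 23.7 = 1.422
Post-stratified estimate = 30.563 → 30.6%.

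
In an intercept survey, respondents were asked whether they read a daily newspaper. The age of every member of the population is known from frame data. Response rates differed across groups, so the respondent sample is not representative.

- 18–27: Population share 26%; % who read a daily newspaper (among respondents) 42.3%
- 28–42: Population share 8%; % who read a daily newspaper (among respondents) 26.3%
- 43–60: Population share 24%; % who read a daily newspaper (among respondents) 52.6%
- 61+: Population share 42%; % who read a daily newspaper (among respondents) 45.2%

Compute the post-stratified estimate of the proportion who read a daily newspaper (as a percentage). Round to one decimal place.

Weight each group's respondent value by its population share:
  18–27: 0.26 × 42.3 = 10.998
  28–42: 0.08 × 26.3 = 2.104
  43–60: 0.24 × 52.6 = 12.624
  61+: 0.42 × 45.2 = 18.984
Post-stratified estimate = 44.71 → 44.7%.

44.7%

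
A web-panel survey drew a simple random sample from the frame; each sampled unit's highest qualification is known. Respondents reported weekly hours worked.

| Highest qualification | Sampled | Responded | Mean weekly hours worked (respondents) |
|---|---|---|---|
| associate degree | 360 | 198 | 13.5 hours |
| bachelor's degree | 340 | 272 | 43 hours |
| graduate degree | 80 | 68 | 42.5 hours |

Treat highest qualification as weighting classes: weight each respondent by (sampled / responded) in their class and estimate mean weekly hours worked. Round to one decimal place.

29.3

Class response rates: associate degree 198/360 = 55%, bachelor's degree 272/340 = 80%, graduate degree 68/80 = 85%.
With weight = n_sampled/n_responded per class, the weighted class total is n_sampled:
  associate degree: 360 × 13.5 = 4860
  bachelor's degree: 340 × 43 = 14,620
  graduate degree: 80 × 42.5 = 3400
Adjusted estimate = 22,880 / 780 = 29.3333 → 29.3.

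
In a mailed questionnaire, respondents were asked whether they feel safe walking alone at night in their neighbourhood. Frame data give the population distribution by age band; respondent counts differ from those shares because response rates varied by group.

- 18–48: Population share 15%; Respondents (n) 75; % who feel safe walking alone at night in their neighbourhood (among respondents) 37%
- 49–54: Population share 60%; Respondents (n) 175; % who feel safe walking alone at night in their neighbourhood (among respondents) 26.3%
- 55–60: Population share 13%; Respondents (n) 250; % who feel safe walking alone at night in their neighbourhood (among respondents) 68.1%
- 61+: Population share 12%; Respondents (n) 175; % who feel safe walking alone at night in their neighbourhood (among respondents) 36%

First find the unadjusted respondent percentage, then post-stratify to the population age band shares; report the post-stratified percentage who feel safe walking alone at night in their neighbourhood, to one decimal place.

Naive respondent-only estimate (weights = respondent counts):
  (75/675)×37 + (175/675)×26.3 + (250/675)×68.1 + (175/675)×36 = 45.4852%
Reweighting by population age band shares:
  0.15×37 + 0.6×26.3 + 0.13×68.1 + 0.12×36 = 34.503%

34.5%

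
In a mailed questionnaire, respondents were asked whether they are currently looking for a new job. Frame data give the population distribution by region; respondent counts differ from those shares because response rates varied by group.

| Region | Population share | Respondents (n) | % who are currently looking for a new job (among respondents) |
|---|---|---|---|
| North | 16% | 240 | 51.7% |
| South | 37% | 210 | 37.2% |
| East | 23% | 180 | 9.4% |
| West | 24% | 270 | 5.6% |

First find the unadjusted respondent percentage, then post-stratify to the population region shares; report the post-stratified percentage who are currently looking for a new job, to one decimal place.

25.5%

Without adjustment, the pooled respondent share is:
  (240/900)×51.7 + (210/900)×37.2 + (180/900)×9.4 + (270/900)×5.6 = 26.0267%
Post-stratified estimate weights by population shares:
  0.16×51.7 + 0.37×37.2 + 0.23×9.4 + 0.24×5.6 = 25.542%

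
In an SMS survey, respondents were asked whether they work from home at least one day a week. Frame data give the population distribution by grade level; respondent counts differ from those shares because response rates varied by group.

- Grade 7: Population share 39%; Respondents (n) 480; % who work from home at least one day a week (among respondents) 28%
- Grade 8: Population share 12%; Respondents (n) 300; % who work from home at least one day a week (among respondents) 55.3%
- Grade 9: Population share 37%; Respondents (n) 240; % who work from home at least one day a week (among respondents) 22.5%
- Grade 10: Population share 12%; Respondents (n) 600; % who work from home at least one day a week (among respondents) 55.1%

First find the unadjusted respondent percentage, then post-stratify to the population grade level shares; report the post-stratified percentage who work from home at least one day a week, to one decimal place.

Without adjustment, the pooled respondent share is:
  (480/1620)×28 + (300/1620)×55.3 + (240/1620)×22.5 + (600/1620)×55.1 = 42.2778%
Reweighting by population grade level shares:
  0.39×28 + 0.12×55.3 + 0.37×22.5 + 0.12×55.1 = 32.493%

32.5%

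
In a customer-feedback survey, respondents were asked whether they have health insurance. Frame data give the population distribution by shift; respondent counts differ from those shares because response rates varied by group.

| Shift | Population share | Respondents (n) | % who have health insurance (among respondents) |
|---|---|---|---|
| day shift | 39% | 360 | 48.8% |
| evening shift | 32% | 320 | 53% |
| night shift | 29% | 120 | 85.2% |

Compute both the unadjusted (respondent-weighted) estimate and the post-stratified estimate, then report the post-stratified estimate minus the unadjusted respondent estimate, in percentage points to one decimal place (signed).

Unadjusted (pooled respondent) estimate weights by respondent counts:
  (360/800)×48.8 + (320/800)×53 + (120/800)×85.2 = 55.94%
Post-stratifying to population shares instead:
  0.39×48.8 + 0.32×53 + 0.29×85.2 = 60.7%
Difference = 60.7 − 55.94 = 4.76 pp.

+4.8 percentage points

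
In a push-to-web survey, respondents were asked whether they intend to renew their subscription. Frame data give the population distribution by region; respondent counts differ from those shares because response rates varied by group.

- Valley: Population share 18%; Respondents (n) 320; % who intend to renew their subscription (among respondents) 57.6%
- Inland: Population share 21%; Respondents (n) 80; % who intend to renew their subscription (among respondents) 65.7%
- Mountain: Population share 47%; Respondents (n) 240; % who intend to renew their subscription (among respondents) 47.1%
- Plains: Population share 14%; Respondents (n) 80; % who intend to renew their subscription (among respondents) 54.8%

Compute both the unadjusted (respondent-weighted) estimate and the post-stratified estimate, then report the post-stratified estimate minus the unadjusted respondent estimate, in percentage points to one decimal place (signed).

Unadjusted (pooled respondent) estimate weights by respondent counts:
  (320/720)×57.6 + (80/720)×65.7 + (240/720)×47.1 + (80/720)×54.8 = 54.6889%
Reweighting by population region shares:
  0.18×57.6 + 0.21×65.7 + 0.47×47.1 + 0.14×54.8 = 53.974%
Difference = 53.974 − 54.6889 = -0.7149 pp.

-0.7 percentage points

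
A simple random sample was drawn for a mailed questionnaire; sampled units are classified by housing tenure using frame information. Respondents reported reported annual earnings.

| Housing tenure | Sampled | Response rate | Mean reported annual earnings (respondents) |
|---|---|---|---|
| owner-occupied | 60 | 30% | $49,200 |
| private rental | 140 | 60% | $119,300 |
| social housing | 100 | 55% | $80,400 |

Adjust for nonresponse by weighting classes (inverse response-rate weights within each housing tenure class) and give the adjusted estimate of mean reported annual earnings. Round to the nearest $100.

$92,300

Each respondent's weight = sampled/responded in their class; summing within a class gives n_sampled, so:
  owner-occupied: 60 × 49,200 = 2,952,000
  private rental: 140 × 119,300 = 16,702,000
  social housing: 100 × 80,400 = 8,040,000
Adjusted estimate = 27,694,000 / 300 = 92313.3 → $92,300.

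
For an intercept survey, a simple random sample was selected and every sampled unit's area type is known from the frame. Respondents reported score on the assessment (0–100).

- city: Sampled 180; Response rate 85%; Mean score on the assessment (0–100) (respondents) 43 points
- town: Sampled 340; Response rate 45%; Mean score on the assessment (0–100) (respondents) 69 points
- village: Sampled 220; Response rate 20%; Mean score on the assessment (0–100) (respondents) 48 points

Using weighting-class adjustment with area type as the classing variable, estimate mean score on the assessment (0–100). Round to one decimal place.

56.4

Weighting each respondent by the inverse class response rate inflates each class back to its sampled size, so the class weight is n_sampled:
  city: 180 × 43 = 7740
  town: 340 × 69 = 23,460
  village: 220 × 48 = 10,560
Adjusted estimate = 41,760 / 740 = 56.4324 → 56.4.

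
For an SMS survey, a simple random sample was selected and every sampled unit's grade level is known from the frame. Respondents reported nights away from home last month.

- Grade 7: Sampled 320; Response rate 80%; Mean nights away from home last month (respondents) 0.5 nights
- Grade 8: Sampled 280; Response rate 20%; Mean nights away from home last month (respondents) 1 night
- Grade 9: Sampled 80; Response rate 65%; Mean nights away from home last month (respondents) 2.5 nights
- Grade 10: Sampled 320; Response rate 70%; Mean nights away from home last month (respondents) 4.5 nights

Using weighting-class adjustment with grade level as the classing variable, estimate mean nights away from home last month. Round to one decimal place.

2.1

Each respondent's weight = sampled/responded in their class; summing within a class gives n_sampled, so:
  Grade 7: 320 × 0.5 = 160
  Grade 8: 280 × 1 = 280
  Grade 9: 80 × 2.5 = 200
  Grade 10: 320 × 4.5 = 1440
Adjusted estimate = 2080 / 1,000 = 2.08 → 2.1.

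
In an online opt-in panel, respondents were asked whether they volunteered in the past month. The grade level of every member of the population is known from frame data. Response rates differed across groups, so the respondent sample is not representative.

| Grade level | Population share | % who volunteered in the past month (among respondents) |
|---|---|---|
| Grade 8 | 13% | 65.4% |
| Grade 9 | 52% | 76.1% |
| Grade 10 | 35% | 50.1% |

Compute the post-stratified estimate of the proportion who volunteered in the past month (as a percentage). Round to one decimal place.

65.6%

Weight each group's respondent value by its population share:
  Grade 8: 0.13 × 65.4 = 8.502
  Grade 9: 0.52 × 76.1 = 39.572
  Grade 10: 0.35 × 50.1 = 17.535
Post-stratified estimate = 65.609 → 65.6%.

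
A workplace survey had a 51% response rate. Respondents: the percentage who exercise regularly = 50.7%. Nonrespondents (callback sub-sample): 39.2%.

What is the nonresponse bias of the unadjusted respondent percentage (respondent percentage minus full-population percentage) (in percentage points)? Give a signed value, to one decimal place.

Nonresponse fraction = 1 − 0.51 = 0.49.
Bias = (nonresponse fraction) × (respondent percentage − nonrespondent percentage)
     = 0.49 × (50.7 − 39.2) = 0.49 × 11.5 = 5.635.

+5.6 percentage points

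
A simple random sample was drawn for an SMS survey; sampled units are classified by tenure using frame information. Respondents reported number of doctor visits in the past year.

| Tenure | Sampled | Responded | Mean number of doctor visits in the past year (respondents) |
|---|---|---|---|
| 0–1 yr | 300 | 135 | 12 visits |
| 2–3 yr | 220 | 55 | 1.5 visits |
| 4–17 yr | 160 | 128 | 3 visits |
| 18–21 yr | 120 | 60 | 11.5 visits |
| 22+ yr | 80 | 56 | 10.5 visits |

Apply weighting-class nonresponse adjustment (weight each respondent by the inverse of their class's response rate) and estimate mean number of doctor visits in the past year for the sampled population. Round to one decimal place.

Class response rates: 0–1 yr 135/300 = 45%, 2–3 yr 55/220 = 25%, 4–17 yr 128/160 = 80%, 18–21 yr 60/120 = 50%, 22+ yr 56/80 = 70%.
Each respondent's weight = sampled/responded in their class; summing within a class gives n_sampled, so:
  0–1 yr: 300 × 12 = 3600
  2–3 yr: 220 × 1.5 = 330
  4–17 yr: 160 × 3 = 480
  18–21 yr: 120 × 11.5 = 1380
  22+ yr: 80 × 10.5 = 840
Adjusted estimate = 6630 / 880 = 7.53409 → 7.5.

7.5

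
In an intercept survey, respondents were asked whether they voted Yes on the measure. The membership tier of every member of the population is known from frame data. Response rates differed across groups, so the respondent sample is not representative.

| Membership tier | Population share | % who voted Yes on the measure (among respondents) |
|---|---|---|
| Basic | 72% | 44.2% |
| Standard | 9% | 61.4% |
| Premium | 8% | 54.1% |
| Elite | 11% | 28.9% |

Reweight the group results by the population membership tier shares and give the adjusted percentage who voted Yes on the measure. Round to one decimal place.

44.9%

Reweight to the known membership tier distribution:
  Basic: 0.72 × 44.2 = 31.824
  Standard: 0.09 × 61.4 = 5.526
  Premium: 0.08 × 54.1 = 4.328
  Elite: 0.11 × 28.9 = 3.179
Post-stratified estimate = 44.857 → 44.9%.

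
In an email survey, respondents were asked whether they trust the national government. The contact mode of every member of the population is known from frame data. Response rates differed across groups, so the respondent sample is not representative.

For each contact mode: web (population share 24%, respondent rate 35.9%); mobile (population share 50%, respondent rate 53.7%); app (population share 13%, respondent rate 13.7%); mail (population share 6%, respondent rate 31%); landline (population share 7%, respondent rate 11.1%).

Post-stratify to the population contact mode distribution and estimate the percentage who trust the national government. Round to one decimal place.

Weight each group's respondent value by its population share:
  web: 0.24 × 35.9 = 8.616
  mobile: 0.5 × 53.7 = 26.85
  app: 0.13 × 13.7 = 1.781
  mail: 0.06 × 31 = 1.86
  landline: 0.07 × 11.1 = 0.777
Post-stratified estimate = 39.884 → 39.9%.

39.9%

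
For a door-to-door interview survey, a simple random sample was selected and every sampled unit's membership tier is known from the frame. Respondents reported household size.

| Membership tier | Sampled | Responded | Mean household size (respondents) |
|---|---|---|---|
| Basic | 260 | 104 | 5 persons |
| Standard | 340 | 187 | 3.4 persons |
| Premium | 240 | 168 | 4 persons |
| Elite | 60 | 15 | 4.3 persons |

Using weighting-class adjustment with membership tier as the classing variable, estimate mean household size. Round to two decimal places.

4.08

Class response rates: Basic 104/260 = 40%, Standard 187/340 = 55%, Premium 168/240 = 70%, Elite 15/60 = 25%.
Each respondent's weight = sampled/responded in their class; summing within a class gives n_sampled, so:
  Basic: 260 × 5 = 1300
  Standard: 340 × 3.4 = 1156
  Premium: 240 × 4 = 960
  Elite: 60 × 4.3 = 258
Adjusted estimate = 3674 / 900 = 4.08222 → 4.08.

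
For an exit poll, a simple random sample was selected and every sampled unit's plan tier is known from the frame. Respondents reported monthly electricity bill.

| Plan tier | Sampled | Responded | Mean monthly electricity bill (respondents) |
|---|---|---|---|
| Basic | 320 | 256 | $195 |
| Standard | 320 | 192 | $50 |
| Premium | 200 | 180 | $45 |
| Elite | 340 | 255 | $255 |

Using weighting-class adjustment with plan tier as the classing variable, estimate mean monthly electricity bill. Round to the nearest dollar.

$148

Class response rates: Basic 256/320 = 80%, Standard 192/320 = 60%, Premium 180/200 = 90%, Elite 255/340 = 75%.
With weight = n_sampled/n_responded per class, the weighted class total is n_sampled:
  Basic: 320 × 195 = 62,400
  Standard: 320 × 50 = 16,000
  Premium: 200 × 45 = 9000
  Elite: 340 × 255 = 86,700
Adjusted estimate = 174,100 / 1,180 = 147.542 → $148.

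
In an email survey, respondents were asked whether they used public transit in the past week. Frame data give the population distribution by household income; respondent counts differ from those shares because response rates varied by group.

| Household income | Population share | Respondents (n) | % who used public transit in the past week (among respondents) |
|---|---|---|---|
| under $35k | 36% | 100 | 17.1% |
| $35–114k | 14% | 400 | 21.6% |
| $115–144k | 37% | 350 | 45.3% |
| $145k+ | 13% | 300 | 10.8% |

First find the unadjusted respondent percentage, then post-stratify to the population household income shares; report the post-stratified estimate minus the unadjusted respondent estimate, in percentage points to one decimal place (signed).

Without adjustment, the pooled respondent share is:
  (100/1150)×17.1 + (400/1150)×21.6 + (350/1150)×45.3 + (300/1150)×10.8 = 25.6043%
Reweighting by population household income shares:
  0.36×17.1 + 0.14×21.6 + 0.37×45.3 + 0.13×10.8 = 27.345%
Difference = 27.345 − 25.6043 = 1.7407 pp.

+1.7 percentage points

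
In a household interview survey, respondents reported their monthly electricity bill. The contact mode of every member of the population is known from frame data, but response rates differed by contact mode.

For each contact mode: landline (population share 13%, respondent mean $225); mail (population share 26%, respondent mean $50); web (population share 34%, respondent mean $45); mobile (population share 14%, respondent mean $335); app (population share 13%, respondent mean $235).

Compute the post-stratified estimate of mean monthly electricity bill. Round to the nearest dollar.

$135

Reweight to the known contact mode distribution:
  landline: 0.13 × 225 = 29.25
  mail: 0.26 × 50 = 13
  web: 0.34 × 45 = 15.3
  mobile: 0.14 × 335 = 46.9
  app: 0.13 × 235 = 30.55
Post-stratified estimate = 135 → $135.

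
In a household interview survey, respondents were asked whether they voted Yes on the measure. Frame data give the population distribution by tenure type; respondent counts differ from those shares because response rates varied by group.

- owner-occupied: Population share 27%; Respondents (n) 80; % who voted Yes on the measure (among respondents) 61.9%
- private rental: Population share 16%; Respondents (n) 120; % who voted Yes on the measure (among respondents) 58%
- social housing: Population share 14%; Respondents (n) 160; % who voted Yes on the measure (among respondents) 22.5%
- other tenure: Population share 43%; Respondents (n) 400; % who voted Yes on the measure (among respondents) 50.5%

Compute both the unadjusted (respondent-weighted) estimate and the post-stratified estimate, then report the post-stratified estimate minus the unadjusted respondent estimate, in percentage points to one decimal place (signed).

+3.9 percentage points

Without adjustment, the pooled respondent share is:
  (80/760)×61.9 + (120/760)×58 + (160/760)×22.5 + (400/760)×50.5 = 46.9895%
Post-stratifying to population shares instead:
  0.27×61.9 + 0.16×58 + 0.14×22.5 + 0.43×50.5 = 50.858%
Difference = 50.858 − 46.9895 = 3.8685 pp.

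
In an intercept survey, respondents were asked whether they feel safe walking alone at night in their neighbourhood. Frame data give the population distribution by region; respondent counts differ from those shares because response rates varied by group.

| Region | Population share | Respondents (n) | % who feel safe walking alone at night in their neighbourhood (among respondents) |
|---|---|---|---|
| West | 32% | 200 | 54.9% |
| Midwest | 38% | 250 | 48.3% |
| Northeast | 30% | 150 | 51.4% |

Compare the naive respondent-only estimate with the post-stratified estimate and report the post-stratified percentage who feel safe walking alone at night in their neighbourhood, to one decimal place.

Unadjusted (pooled respondent) estimate weights by respondent counts:
  (200/600)×54.9 + (250/600)×48.3 + (150/600)×51.4 = 51.275%
Reweighting by population region shares:
  0.32×54.9 + 0.38×48.3 + 0.3×51.4 = 51.342%

51.3%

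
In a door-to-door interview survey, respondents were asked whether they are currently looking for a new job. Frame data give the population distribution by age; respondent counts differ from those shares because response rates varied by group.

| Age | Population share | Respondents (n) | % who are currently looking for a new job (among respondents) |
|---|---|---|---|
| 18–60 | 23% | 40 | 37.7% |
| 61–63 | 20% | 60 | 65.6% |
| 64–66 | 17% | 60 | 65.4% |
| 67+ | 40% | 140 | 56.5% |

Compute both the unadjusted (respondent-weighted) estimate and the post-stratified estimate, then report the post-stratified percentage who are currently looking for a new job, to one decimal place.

55.5%

Unadjusted (pooled respondent) estimate weights by respondent counts:
  (40/300)×37.7 + (60/300)×65.6 + (60/300)×65.4 + (140/300)×56.5 = 57.5933%
Reweighting by population age shares:
  0.23×37.7 + 0.2×65.6 + 0.17×65.4 + 0.4×56.5 = 55.509%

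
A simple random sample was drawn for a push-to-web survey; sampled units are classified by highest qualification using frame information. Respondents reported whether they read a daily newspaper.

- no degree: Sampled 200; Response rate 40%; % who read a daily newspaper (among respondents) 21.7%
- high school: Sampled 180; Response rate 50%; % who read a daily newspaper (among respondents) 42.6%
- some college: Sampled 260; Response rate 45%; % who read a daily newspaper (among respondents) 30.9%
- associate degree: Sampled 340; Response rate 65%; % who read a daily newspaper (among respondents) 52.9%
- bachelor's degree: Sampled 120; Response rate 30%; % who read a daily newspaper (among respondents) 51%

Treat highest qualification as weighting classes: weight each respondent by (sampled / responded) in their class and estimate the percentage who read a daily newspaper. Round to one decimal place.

Inverse-response-rate weighting restores each class to its sampled count, so class totals weight by n_sampled:
  no degree: 200 × 21.7 = 4340
  high school: 180 × 42.6 = 7668
  some college: 260 × 30.9 = 8034
  associate degree: 340 × 52.9 = 17,986
  bachelor's degree: 120 × 51 = 6120
Adjusted estimate = 44,148 / 1,100 = 40.1345 → 40.1%.

40.1%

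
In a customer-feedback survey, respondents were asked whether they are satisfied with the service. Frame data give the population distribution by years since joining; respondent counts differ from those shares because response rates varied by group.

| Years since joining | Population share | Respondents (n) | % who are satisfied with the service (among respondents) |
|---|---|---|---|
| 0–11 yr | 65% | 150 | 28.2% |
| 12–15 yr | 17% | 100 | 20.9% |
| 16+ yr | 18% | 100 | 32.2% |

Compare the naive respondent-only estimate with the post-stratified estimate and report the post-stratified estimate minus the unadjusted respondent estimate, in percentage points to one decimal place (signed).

+0.4 percentage points

Unadjusted (pooled respondent) estimate weights by respondent counts:
  (150/350)×28.2 + (100/350)×20.9 + (100/350)×32.2 = 27.2571%
Post-stratifying to population shares instead:
  0.65×28.2 + 0.17×20.9 + 0.18×32.2 = 27.679%
Difference = 27.679 − 27.2571 = 0.4219 pp.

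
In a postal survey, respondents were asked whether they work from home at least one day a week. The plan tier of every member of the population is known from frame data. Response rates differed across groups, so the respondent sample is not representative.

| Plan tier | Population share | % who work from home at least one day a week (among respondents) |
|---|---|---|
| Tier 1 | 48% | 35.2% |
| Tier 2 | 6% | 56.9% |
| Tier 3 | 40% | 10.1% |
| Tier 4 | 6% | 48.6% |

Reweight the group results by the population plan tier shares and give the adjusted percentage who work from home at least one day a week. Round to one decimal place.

27.3%

Post-stratification weights by population share, not respondent share:
  Tier 1: 0.48 × 35.2 = 16.896
  Tier 2: 0.06 × 56.9 = 3.414
  Tier 3: 0.4 × 10.1 = 4.04
  Tier 4: 0.06 × 48.6 = 2.916
Post-stratified estimate = 27.266 → 27.3%.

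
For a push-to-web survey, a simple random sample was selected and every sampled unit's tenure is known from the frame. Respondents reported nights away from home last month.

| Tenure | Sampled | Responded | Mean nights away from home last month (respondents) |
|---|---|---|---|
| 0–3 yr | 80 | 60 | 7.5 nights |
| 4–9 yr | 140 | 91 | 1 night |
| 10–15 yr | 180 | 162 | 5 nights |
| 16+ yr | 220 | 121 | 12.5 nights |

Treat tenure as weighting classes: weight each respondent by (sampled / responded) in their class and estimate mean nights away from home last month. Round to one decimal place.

7.1

Class response rates: 0–3 yr 60/80 = 75%, 4–9 yr 91/140 = 65%, 10–15 yr 162/180 = 90%, 16+ yr 121/220 = 55%.
Weighting each respondent by the inverse class response rate inflates each class back to its sampled size, so the class weight is n_sampled:
  0–3 yr: 80 × 7.5 = 600
  4–9 yr: 140 × 1 = 140
  10–15 yr: 180 × 5 = 900
  16+ yr: 220 × 12.5 = 2750
Adjusted estimate = 4390 / 620 = 7.08064 → 7.1.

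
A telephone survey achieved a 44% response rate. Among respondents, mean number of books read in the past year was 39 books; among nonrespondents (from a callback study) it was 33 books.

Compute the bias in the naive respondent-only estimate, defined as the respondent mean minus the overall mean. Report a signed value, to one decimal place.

+3.4

Nonresponse fraction = 1 − 0.44 = 0.56.
Bias = (nonresponse fraction) × (respondent mean − nonrespondent mean)
     = 0.56 × (39 − 33) = 0.56 × 6 = 3.36.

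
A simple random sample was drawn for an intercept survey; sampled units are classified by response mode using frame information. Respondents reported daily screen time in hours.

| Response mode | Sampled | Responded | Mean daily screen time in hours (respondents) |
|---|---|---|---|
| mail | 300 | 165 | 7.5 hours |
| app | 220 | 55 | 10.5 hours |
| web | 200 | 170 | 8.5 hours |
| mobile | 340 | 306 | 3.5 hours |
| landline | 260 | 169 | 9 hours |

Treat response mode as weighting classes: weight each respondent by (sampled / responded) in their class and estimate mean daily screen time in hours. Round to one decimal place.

7.4

Response rates by class: mail 165/300 = 55%, app 55/220 = 25%, web 170/200 = 85%, mobile 306/340 = 90%, landline 169/260 = 65%.
With weight = n_sampled/n_responded per class, the weighted class total is n_sampled:
  mail: 300 × 7.5 = 2250
  app: 220 × 10.5 = 2310
  web: 200 × 8.5 = 1700
  mobile: 340 × 3.5 = 1190
  landline: 260 × 9 = 2340
Adjusted estimate = 9790 / 1,320 = 7.41667 → 7.4.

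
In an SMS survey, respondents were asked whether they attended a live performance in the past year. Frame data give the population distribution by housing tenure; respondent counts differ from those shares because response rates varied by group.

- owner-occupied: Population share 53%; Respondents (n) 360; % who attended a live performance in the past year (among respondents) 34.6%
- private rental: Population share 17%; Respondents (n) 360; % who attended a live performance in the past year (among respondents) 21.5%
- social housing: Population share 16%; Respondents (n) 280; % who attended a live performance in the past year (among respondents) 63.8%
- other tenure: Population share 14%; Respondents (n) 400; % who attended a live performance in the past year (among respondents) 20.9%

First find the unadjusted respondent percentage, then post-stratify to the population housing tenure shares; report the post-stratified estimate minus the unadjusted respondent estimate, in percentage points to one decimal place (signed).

Naive respondent-only estimate (weights = respondent counts):
  (360/1400)×34.6 + (360/1400)×21.5 + (280/1400)×63.8 + (400/1400)×20.9 = 33.1571%
Reweighting by population housing tenure shares:
  0.53×34.6 + 0.17×21.5 + 0.16×63.8 + 0.14×20.9 = 35.127%
Difference = 35.127 − 33.1571 = 1.9699 pp.

+2.0 percentage points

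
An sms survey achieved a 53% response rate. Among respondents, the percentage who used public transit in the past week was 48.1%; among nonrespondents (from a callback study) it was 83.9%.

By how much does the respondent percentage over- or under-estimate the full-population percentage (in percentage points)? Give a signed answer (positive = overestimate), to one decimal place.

-16.8 percentage points

Nonresponse fraction = 1 − 0.53 = 0.47.
Bias = (nonresponse fraction) × (respondent percentage − nonrespondent percentage)
     = 0.47 × (48.1 − 83.9) = 0.47 × -35.8 = -16.826.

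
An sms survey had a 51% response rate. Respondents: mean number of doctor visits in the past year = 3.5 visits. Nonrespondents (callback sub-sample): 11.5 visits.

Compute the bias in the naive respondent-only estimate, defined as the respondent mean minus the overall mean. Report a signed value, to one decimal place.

-3.9

Nonresponse fraction = 1 − 0.51 = 0.49.
Bias = (nonresponse fraction) × (respondent mean − nonrespondent mean)
     = 0.49 × (3.5 − 11.5) = 0.49 × -8 = -3.92.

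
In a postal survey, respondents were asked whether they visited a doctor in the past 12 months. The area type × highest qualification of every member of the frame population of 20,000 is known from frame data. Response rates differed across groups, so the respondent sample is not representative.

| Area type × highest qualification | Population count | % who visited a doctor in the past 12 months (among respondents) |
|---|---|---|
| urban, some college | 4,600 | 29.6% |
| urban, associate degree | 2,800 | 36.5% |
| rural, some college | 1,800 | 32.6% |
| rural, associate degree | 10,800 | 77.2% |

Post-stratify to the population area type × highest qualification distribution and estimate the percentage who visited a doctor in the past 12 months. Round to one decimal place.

Reweight to the known area type × highest qualification distribution:
  urban, some college: (4,600/20,000) × 29.6 = 6.808
  urban, associate degree: (2,800/20,000) × 36.5 = 5.11
  rural, some college: (1,800/20,000) × 32.6 = 2.934
  rural, associate degree: (10,800/20,000) × 77.2 = 41.688
Post-stratified estimate = 56.54 → 56.5%.

56.5%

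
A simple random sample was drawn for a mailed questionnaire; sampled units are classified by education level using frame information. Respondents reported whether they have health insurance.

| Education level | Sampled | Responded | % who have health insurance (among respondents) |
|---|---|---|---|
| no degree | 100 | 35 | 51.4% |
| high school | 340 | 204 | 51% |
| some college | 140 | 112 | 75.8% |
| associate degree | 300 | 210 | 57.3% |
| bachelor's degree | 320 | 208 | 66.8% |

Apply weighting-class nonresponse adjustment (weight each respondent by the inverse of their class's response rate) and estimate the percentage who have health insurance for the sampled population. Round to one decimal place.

59.7%

Class response rates: no degree 35/100 = 35%, high school 204/340 = 60%, some college 112/140 = 80%, associate degree 210/300 = 70%, bachelor's degree 208/320 = 65%.
Inverse-response-rate weighting restores each class to its sampled count, so class totals weight by n_sampled:
  no degree: 100 × 51.4 = 5140
  high school: 340 × 51 = 17,340
  some college: 140 × 75.8 = 10,612
  associate degree: 300 × 57.3 = 17,190
  bachelor's degree: 320 × 66.8 = 21,376
Adjusted estimate = 71,658 / 1,200 = 59.715 → 59.7%.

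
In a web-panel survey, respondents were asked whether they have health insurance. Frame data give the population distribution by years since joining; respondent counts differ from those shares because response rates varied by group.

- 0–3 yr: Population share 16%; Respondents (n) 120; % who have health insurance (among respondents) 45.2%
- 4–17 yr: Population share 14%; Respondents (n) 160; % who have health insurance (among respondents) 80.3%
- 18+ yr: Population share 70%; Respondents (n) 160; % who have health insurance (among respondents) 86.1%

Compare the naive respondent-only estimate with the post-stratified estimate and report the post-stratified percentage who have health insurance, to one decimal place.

78.7%

Unadjusted (pooled respondent) estimate weights by respondent counts:
  (120/440)×45.2 + (160/440)×80.3 + (160/440)×86.1 = 72.8364%
Reweighting by population years since joining shares:
  0.16×45.2 + 0.14×80.3 + 0.7×86.1 = 78.744%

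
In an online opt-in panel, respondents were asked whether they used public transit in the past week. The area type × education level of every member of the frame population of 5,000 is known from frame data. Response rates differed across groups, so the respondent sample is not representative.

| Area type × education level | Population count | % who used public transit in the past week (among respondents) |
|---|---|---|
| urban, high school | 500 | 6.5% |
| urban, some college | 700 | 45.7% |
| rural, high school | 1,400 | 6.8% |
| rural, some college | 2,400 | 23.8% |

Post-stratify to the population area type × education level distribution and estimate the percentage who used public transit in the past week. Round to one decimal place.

Post-stratification weights by population share, not respondent share:
  urban, high school: (500/5,000) × 6.5 = 0.65
  urban, some college: (700/5,000) × 45.7 = 6.398
  rural, high school: (1,400/5,000) × 6.8 = 1.904
  rural, some college: (2,400/5,000) × 23.8 = 11.424
Post-stratified estimate = 20.376 → 20.4%.

20.4%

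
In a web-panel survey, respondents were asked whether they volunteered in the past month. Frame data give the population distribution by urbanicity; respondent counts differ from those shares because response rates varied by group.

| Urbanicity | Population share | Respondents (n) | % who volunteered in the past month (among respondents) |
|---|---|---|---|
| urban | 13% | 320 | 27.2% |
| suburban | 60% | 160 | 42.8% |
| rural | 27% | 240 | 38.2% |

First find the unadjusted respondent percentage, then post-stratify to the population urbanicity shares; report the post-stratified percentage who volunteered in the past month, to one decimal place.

Unadjusted (pooled respondent) estimate weights by respondent counts:
  (320/720)×27.2 + (160/720)×42.8 + (240/720)×38.2 = 34.3333%
Reweighting by population urbanicity shares:
  0.13×27.2 + 0.6×42.8 + 0.27×38.2 = 39.53%

39.5%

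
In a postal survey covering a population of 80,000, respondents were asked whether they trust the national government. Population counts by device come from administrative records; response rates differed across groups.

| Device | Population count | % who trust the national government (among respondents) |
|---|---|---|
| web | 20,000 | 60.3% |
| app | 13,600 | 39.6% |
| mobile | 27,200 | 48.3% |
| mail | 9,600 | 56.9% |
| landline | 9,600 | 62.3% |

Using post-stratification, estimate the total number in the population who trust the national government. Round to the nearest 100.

42,000

Each cell contributes its population count × the respondent rate:
  web: 20,000 × 60.3% = 12,060
  app: 13,600 × 39.6% = 5385.6
  mobile: 27,200 × 48.3% = 13137.6
  mail: 9,600 × 56.9% = 5462.4
  landline: 9,600 × 62.3% = 5980.8
Estimated total = 42026.4 → 42,000.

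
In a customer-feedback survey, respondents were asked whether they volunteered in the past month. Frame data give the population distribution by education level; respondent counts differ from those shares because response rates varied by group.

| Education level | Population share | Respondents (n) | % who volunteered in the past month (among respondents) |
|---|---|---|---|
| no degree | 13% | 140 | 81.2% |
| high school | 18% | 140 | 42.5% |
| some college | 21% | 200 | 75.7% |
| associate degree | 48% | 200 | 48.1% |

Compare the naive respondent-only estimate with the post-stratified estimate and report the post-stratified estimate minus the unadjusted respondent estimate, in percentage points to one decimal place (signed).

-4.7 percentage points

Without adjustment, the pooled respondent share is:
  (140/680)×81.2 + (140/680)×42.5 + (200/680)×75.7 + (200/680)×48.1 = 61.8794%
Reweighting by population education level shares:
  0.13×81.2 + 0.18×42.5 + 0.21×75.7 + 0.48×48.1 = 57.191%
Difference = 57.191 − 61.8794 = -4.6884 pp.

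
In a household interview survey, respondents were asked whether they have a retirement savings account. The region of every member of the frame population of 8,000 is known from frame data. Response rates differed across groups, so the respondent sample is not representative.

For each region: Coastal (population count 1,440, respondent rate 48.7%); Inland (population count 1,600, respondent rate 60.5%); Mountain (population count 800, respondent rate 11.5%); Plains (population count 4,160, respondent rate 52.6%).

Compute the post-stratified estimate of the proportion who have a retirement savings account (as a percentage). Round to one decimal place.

49.4%

Post-stratification weights by population share, not respondent share:
  Coastal: (1,440/8,000) × 48.7 = 8.766
  Inland: (1,600/8,000) × 60.5 = 12.1
  Mountain: (800/8,000) × 11.5 = 1.15
  Plains: (4,160/8,000) × 52.6 = 27.352
Post-stratified estimate = 49.368 → 49.4%.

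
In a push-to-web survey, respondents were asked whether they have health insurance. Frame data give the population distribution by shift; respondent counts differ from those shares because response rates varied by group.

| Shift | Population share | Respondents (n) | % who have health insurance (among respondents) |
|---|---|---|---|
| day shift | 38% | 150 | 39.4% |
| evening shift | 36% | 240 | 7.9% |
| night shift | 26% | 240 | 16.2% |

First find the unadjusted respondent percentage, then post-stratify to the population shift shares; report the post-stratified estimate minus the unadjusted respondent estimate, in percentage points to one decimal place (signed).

Without adjustment, the pooled respondent share is:
  (150/630)×39.4 + (240/630)×7.9 + (240/630)×16.2 = 18.5619%
Post-stratified estimate weights by population shares:
  0.38×39.4 + 0.36×7.9 + 0.26×16.2 = 22.028%
Difference = 22.028 − 18.5619 = 3.4661 pp.

+3.5 percentage points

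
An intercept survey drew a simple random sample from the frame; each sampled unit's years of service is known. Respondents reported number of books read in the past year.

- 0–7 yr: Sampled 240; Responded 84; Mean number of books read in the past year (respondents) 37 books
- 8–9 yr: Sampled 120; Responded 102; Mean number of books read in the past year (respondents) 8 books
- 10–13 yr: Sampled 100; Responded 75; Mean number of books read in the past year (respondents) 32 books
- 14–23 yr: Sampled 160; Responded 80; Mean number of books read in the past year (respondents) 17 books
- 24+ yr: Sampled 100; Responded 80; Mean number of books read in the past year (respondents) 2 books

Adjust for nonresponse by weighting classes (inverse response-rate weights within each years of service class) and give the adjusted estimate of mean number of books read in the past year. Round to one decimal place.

Class response rates: 0–7 yr 84/240 = 35%, 8–9 yr 102/120 = 85%, 10–13 yr 75/100 = 75%, 14–23 yr 80/160 = 50%, 24+ yr 80/100 = 80%.
With weight = n_sampled/n_responded per class, the weighted class total is n_sampled:
  0–7 yr: 240 × 37 = 8880
  8–9 yr: 120 × 8 = 960
  10–13 yr: 100 × 32 = 3200
  14–23 yr: 160 × 17 = 2720
  24+ yr: 100 × 2 = 200
Adjusted estimate = 15,960 / 720 = 22.1667 → 22.2.

22.2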